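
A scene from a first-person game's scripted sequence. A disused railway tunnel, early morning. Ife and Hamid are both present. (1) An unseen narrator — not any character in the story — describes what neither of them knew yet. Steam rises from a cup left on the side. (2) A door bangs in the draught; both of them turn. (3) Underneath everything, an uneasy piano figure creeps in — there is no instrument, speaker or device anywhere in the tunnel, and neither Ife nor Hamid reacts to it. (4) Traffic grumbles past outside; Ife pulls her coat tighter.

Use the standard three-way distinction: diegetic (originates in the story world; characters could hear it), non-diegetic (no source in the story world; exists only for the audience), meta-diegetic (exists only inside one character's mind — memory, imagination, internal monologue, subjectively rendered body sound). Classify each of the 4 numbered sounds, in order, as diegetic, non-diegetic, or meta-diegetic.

(1) is non-diegetic: external voice-over — not a character, not heard by anyone in the scene.
Sound (2): a door is a real object/event in the scene's world, so diegetic.
(3) is non-diegetic: nothing in the tunnel produces it and the characters don't hear it — pure soundtrack.
Sound (4): traffic is part of the location's real environment, so diegetic.

non-diegetic, diegetic, non-diegetic, diegetic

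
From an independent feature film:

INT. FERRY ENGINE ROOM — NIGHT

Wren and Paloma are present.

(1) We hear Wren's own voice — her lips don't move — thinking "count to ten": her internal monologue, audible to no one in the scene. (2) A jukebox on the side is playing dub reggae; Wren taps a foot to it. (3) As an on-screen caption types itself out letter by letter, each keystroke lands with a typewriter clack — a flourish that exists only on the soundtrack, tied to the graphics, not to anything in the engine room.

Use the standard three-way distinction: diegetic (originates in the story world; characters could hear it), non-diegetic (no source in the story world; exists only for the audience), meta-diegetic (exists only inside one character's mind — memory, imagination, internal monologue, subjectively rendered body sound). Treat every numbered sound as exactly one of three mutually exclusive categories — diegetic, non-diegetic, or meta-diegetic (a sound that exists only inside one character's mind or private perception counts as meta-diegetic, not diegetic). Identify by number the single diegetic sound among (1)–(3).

Sound (1): it's Wren's unspoken thought, heard only by the audience via her subjectivity, so meta-diegetic.
(2) is diegetic: a jukebox is a physical source in the scene and Wren reacts to it.
Sound (3): it accompanies on-screen graphics, not anything inside the story world, so non-diegetic.
Only (2) is diegetic.

2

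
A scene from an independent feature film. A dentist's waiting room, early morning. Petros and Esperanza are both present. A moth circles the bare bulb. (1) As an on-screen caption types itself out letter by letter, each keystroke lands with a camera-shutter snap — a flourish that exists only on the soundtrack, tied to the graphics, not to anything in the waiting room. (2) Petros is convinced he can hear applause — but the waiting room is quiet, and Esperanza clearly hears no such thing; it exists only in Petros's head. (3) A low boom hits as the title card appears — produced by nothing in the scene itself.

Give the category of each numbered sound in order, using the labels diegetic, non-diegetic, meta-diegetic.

non-diegetic, meta-diegetic, non-diegetic

Sound (1): it accompanies on-screen graphics, not anything inside the story world, so non-diegetic.
(2) subjective to Petros: the waiting room is silent and Esperanza hears nothing → meta-diegetic.
(3) an editorial stinger — it belongs to the cut, not the story world → non-diegetic.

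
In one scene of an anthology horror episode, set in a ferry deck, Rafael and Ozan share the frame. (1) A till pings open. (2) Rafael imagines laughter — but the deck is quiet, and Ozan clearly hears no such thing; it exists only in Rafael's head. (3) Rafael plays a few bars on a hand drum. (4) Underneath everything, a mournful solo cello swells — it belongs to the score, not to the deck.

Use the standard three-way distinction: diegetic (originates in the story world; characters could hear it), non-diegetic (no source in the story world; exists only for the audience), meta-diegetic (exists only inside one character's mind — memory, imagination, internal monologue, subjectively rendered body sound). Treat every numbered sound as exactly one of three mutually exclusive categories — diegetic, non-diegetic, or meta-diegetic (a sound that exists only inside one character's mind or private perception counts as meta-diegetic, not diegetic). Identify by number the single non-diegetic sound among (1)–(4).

Sound (1): a till is a real object/event in the scene's world, so diegetic.
Sound (2): the sound is imagined by Rafael; nothing in the story world is producing it and Ozan can't hear it, so meta-diegetic.
(3) is diegetic: Rafael is producing the music live, in the story world.
(4) is non-diegetic: score with no on-screen or off-screen source; it exists for the audience alone.
Only (4) is non-diegetic.

4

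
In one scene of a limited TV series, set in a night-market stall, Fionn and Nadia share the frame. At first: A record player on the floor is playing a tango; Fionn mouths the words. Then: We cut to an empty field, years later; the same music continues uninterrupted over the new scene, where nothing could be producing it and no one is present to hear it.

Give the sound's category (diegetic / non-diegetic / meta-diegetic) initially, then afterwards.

diegetic, non-diegetic

Initially: a record player is a real in-scene source and Fionn reacts to it → diegetic.
Afterwards: there is no longer any in-world source and no one can hear it — it has become underscore → non-diegetic.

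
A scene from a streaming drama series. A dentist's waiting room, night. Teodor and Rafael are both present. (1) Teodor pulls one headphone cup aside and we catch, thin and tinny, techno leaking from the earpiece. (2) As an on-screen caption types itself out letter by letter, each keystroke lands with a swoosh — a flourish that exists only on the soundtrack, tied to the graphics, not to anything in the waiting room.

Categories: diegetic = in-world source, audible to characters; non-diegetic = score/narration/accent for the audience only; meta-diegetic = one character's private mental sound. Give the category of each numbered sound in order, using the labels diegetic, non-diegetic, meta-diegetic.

(1) the headphones are an on-screen source → diegetic.
(2) sound married to a title/caption — outside the diegesis by definition → non-diegetic.

diegetic, non-diegetic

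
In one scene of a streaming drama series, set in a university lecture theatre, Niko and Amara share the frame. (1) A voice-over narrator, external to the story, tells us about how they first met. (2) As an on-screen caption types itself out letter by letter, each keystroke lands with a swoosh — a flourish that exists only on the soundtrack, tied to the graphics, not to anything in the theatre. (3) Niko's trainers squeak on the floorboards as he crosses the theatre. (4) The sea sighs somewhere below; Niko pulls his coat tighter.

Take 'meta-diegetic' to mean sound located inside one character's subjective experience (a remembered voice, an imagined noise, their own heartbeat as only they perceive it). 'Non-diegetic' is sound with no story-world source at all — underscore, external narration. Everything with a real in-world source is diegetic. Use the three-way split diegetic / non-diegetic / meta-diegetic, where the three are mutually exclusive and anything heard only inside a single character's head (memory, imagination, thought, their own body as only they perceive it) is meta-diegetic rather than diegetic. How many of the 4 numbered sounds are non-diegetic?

2

(1) external voice-over — not a character, not heard by anyone in the scene → non-diegetic.
Sound (2): it accompanies on-screen graphics, not anything inside the story world, so non-diegetic.
(3) is diegetic: Niko's footsteps are produced in the story world.
(4) it's the actual ambient sound of the location → diegetic.
So 2 of the 4 are non-diegetic: (1), (2).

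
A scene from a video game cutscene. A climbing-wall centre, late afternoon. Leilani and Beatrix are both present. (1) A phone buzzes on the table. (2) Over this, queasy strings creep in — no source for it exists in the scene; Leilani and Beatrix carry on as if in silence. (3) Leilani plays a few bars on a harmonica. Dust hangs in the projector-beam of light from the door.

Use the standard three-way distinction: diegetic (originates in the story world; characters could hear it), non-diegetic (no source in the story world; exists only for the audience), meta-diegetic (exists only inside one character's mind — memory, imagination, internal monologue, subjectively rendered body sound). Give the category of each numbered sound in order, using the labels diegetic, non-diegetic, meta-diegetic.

(1) the sound comes from a phone physically present in the location → diegetic.
(2) score with no on-screen or off-screen source; it exists for the audience alone → non-diegetic.
Sound (3): the instrument and the performer are both in the scene, so diegetic.

diegetic, non-diegetic, diegetic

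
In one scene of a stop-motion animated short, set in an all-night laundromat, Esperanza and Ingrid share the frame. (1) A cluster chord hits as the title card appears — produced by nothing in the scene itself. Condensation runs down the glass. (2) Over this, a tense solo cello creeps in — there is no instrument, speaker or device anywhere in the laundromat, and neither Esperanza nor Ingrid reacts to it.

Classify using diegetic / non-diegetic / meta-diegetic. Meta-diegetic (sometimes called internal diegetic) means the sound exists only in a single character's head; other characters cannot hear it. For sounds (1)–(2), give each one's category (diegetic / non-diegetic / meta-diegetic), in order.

(1) nothing in the scene produces it; it's an accent added for the audience → non-diegetic.
(2) score with no on-screen or off-screen source; it exists for the audience alone → non-diegetic.

non-diegetic, non-diegetic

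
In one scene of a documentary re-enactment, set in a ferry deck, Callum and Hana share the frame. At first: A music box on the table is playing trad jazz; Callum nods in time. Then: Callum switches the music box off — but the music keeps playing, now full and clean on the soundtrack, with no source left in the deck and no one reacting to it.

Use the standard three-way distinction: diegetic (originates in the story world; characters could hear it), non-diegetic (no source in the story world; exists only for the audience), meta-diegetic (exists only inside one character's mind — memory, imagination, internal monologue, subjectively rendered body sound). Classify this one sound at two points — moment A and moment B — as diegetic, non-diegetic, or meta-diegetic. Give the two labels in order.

Moment A: a music box is a real in-scene source and Callum reacts to it → diegetic.
Moment B: there is no longer any in-world source and no one can hear it — it has become underscore → non-diegetic.

diegetic, non-diegetic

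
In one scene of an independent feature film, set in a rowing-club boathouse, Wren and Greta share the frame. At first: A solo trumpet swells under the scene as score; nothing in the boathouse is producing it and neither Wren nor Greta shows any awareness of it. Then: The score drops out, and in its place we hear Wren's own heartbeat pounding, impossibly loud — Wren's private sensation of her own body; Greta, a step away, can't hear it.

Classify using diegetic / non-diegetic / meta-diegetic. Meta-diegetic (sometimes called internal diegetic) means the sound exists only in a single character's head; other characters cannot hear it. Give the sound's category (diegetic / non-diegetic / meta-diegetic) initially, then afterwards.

Initially: underscore with no in-world source, inaudible to the characters → non-diegetic.
Afterwards: the body sound is Wren's subjective perception alone — Greta can't hear it → meta-diegetic.

non-diegetic, meta-diegetic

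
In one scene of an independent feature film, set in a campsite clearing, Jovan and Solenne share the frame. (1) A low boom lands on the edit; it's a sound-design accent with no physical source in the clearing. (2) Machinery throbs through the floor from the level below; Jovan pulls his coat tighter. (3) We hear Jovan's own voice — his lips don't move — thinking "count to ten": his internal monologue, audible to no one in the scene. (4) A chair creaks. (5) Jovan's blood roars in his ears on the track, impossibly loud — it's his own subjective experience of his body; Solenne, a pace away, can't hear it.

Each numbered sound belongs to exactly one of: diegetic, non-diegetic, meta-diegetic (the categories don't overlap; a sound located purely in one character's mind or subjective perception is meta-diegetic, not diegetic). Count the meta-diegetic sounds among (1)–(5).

2

(1) is non-diegetic: nothing in the scene produces it; it's an accent added for the audience.
(2) is diegetic: machinery is part of the location's real environment.
(3) is meta-diegetic: it's Jovan's unspoken thought, heard only by the audience via his subjectivity.
Sound (4): the sound comes from a chair physically present in the location, so diegetic.
(5) is meta-diegetic: point-of-audition from inside Jovan's body; not a sound in the room.
So 2 of the 5 are meta-diegetic: (3), (5).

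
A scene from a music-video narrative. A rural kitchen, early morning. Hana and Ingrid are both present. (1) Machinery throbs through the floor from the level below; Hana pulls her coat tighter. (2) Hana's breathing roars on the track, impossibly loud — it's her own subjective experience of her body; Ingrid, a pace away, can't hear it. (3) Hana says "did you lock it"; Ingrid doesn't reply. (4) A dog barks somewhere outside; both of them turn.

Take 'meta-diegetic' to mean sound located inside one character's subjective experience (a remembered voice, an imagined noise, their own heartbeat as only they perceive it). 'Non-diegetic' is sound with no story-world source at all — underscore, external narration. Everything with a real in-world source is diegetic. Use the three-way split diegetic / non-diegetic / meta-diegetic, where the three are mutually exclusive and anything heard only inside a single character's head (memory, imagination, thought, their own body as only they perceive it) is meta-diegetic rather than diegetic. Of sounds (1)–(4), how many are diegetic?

3

Sound (1): it's the actual ambient sound of the location, so diegetic.
(2) it's Hana's internal bodily sensation rendered as sound; only Hana 'hears' it → meta-diegetic.
(3) spoken by a character present in the story world → diegetic.
Sound (4): an in-world source (a dog); characters could hear it, so diegetic.
Diegetic: (1), (3), (4) — that's 3.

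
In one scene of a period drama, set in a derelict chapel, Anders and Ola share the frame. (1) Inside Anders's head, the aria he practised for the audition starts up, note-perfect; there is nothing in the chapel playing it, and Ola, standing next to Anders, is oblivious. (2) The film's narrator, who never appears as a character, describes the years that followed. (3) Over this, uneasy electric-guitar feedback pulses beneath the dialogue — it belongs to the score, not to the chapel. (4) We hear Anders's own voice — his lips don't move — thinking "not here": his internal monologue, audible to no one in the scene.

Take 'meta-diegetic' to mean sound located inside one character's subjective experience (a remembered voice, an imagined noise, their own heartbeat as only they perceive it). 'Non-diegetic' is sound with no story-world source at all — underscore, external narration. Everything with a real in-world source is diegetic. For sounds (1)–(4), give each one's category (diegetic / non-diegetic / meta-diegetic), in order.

(1) it lives in Anders's subjectivity, not in the chapel → meta-diegetic.
(2) is non-diegetic: the narrator exists outside the story world, addressing only the audience.
(3) is non-diegetic: it has no source in the story world and no character can hear it — it's underscore.
(4) it's Anders's unspoken thought, heard only by the audience via his subjectivity → meta-diegetic.

meta-diegetic, non-diegetic, non-diegetic, meta-diegetic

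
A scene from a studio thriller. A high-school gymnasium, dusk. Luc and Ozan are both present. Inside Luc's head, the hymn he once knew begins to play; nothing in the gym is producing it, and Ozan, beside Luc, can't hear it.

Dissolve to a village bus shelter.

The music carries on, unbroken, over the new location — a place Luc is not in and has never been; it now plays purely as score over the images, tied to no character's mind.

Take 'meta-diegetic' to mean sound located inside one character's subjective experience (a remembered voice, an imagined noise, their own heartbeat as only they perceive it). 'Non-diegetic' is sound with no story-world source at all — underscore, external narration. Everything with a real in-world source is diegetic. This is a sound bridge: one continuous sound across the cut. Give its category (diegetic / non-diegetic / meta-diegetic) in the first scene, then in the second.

Scene one: the music exists only inside Luc's mind; Ozan can't hear it → meta-diegetic.
Scene two: it's detached from Luc entirely and plays over unrelated images with no in-world source — conventional underscore → non-diegetic.

meta-diegetic, non-diegetic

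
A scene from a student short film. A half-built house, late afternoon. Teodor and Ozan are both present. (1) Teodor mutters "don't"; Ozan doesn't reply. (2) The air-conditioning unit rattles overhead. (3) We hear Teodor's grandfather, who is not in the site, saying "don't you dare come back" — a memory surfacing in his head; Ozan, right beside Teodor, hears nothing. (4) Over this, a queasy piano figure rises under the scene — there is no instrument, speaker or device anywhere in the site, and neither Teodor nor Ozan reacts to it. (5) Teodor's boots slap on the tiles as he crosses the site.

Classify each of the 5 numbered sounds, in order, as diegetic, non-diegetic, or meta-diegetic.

diegetic, diegetic, meta-diegetic, non-diegetic, diegetic

Sound (1): on-screen dialogue — Teodor speaks and Ozan is there to hear, so diegetic.
Sound (2): ambient/room sound belonging to the story's physical space, so diegetic.
(3) is meta-diegetic: the voice is a memory playing only inside Teodor's mind; Ozan can't hear it.
Sound (4): nothing in the site produces it and the characters don't hear it — pure soundtrack, so non-diegetic.
Sound (5): Teodor's footsteps are produced in the story world, so diegetic.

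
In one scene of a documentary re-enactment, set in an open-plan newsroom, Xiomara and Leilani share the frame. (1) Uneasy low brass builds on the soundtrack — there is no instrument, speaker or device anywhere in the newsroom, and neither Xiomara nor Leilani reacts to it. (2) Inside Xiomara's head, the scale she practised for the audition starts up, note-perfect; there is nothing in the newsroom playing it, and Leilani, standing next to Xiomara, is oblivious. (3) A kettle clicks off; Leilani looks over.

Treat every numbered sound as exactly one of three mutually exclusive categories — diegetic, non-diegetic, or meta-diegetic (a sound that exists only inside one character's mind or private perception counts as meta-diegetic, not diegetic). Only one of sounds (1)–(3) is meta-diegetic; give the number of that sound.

2

(1) is non-diegetic: it has no source in the story world and no character can hear it — it's underscore.
Sound (2): the music is a memory playing inside Xiomara's mind alone; no real-world source, Leilani can't hear it, so meta-diegetic.
Sound (3): the sound comes from a kettle physically present in the location, so diegetic.
Only (2) is meta-diegetic.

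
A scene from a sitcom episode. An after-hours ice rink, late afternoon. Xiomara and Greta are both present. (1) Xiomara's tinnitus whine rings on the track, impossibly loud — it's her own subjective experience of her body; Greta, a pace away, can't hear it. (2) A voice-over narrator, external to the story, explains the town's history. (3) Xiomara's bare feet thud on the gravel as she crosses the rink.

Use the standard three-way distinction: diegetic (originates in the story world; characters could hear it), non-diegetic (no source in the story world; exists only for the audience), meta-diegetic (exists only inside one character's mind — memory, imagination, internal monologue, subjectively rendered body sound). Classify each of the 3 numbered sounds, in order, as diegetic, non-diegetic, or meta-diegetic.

(1) it's Xiomara's internal bodily sensation rendered as sound; only Xiomara 'hears' it → meta-diegetic.
(2) is non-diegetic: the narrator exists outside the story world, addressing only the audience.
(3) Xiomara's footsteps are produced in the story world → diegetic.

meta-diegetic, non-diegetic, diegetic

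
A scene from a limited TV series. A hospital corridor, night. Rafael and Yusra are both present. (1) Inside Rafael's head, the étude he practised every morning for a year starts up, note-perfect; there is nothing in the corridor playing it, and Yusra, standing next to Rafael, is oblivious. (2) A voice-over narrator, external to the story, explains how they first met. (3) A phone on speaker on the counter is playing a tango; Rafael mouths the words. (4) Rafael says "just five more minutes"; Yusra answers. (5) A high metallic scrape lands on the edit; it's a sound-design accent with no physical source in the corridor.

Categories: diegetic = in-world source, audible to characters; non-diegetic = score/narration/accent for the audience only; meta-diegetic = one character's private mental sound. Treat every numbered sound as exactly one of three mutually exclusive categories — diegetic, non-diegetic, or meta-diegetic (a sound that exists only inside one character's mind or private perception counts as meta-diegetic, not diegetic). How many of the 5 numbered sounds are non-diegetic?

Sound (1): remembered music, private to Rafael — Yusra is oblivious because it isn't in the room, so meta-diegetic.
(2) external voice-over — not a character, not heard by anyone in the scene → non-diegetic.
(3) is diegetic: a phone on speaker is a physical source in the scene and Rafael reacts to it.
(4) is diegetic: Rafael is a character speaking aloud in the scene.
(5) is non-diegetic: it's a sound-design accent with no in-world source; no one in the scene can hear it.
So 2 of the 5 are non-diegetic: (2), (5).

2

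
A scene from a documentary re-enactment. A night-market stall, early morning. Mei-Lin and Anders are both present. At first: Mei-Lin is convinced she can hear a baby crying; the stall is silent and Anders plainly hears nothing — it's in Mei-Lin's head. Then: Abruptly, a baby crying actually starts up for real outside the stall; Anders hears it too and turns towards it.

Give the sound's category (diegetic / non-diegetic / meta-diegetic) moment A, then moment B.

meta-diegetic, diegetic

Moment A: only Mei-Lin 'hears' it — imagined, in her mind → meta-diegetic.
Moment B: now there's a real external source and Anders hears it too — in the story world → diegetic.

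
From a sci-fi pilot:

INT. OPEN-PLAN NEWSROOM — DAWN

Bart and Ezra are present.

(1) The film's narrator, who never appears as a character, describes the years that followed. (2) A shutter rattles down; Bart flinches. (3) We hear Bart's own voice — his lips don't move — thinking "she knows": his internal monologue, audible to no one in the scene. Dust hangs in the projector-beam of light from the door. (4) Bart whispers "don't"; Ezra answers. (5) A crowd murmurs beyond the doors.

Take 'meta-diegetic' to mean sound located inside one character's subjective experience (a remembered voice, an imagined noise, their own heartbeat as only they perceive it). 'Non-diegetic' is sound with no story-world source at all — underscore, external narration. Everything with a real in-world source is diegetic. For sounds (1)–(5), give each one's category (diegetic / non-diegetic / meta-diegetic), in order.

non-diegetic, diegetic, meta-diegetic, diegetic, diegetic

(1) is non-diegetic: commentary laid over the scene from outside the fiction.
(2) is diegetic: an in-world source (a shutter); characters could hear it.
(3) Bart's thought-voice: a private mental sound no other character can hear → meta-diegetic.
Sound (4): spoken by a character present in the story world, so diegetic.
(5) is diegetic: it's the actual ambient sound of the location.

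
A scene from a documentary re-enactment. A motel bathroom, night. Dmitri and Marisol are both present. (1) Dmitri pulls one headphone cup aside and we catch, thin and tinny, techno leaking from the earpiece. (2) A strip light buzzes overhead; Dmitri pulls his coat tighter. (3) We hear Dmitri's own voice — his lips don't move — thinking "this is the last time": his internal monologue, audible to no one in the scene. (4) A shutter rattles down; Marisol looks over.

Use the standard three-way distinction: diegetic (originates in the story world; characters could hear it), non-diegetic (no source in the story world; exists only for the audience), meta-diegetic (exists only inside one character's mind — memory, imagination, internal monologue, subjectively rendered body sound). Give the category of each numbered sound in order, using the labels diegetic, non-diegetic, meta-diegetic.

Sound (1): the earpiece is a real device on Dmitri's head — source music, so diegetic.
(2) a strip light is part of the location's real environment → diegetic.
Sound (3): it's Dmitri's unspoken thought, heard only by the audience via his subjectivity, so meta-diegetic.
(4) the sound comes from a shutter physically present in the location → diegetic.

diegetic, diegetic, meta-diegetic, diegetic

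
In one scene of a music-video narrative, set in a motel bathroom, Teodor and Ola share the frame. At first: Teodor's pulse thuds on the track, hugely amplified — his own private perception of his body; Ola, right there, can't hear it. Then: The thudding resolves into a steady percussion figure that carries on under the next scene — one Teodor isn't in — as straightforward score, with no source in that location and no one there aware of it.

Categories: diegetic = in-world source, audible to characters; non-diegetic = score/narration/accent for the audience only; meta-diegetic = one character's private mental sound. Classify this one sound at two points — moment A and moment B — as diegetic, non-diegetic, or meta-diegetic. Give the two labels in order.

meta-diegetic, non-diegetic

Moment A: it's Teodor's subjective body sound, inaudible to Ola → meta-diegetic.
Moment B: detached from Teodor and playing as sourceless score over a scene he isn't in — for the audience only → non-diegetic.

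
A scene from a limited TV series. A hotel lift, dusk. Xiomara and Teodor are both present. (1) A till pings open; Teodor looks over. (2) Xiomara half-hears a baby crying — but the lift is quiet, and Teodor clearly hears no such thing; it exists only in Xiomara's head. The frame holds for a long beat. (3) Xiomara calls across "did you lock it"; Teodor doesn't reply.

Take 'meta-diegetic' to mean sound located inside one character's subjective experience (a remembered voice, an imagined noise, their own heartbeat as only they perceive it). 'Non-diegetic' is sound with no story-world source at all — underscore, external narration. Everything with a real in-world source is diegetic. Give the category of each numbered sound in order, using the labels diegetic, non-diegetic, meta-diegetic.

diegetic, meta-diegetic, diegetic

(1) an in-world source (a till); characters could hear it → diegetic.
Sound (2): Xiomara alone 'hears' it — an imagined sound, not present in the space, so meta-diegetic.
(3) on-screen dialogue — Xiomara speaks and Teodor is there to hear → diegetic.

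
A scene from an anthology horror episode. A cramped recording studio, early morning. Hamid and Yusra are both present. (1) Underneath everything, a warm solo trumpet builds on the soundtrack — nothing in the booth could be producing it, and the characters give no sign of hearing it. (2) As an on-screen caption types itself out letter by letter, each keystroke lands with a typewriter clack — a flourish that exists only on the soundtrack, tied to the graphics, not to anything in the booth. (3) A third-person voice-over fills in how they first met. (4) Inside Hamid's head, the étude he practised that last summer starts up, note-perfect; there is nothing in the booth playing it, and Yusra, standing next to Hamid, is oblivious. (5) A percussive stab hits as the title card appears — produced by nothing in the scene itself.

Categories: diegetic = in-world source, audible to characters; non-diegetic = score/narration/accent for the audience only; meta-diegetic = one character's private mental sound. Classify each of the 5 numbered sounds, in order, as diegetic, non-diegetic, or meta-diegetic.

non-diegetic, non-diegetic, non-diegetic, meta-diegetic, non-diegetic

(1) is non-diegetic: nothing in the booth produces it and the characters don't hear it — pure soundtrack.
(2) is non-diegetic: the caption isn't part of the story world, so neither is the sound tied to it.
Sound (3): commentary laid over the scene from outside the fiction, so non-diegetic.
(4) is meta-diegetic: the music is a memory playing inside Hamid's mind alone; no real-world source, Yusra can't hear it.
Sound (5): nothing in the scene produces it; it's an accent added for the audience, so non-diegetic.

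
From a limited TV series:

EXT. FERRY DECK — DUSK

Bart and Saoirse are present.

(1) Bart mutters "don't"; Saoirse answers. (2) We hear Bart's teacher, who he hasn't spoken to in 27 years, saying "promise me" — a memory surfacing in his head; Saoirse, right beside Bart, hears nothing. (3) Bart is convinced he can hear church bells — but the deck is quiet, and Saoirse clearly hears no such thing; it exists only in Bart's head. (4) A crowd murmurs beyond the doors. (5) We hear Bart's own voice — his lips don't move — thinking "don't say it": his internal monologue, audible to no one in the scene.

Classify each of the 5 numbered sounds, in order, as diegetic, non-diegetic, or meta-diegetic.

Sound (1): on-screen dialogue — Bart speaks and Saoirse is there to hear, so diegetic.
(2) is meta-diegetic: it's Bart's recollection rendered as sound; the other character can't hear it.
(3) is meta-diegetic: subjective to Bart: the deck is silent and Saoirse hears nothing.
(4) is diegetic: it's the actual ambient sound of the location.
(5) Bart's thought-voice: a private mental sound no other character can hear → meta-diegetic.

diegetic, meta-diegetic, meta-diegetic, diegetic, meta-diegetic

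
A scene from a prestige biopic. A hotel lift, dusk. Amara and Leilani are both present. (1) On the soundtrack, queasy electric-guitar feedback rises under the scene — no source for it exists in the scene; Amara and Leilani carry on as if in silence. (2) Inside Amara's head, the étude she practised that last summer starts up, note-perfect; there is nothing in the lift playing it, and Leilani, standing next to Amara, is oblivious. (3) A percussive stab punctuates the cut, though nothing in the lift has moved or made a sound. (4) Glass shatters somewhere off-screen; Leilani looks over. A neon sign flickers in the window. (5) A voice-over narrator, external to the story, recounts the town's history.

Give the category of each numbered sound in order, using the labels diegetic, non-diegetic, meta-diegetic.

non-diegetic, meta-diegetic, non-diegetic, diegetic, non-diegetic

(1) nothing in the lift produces it and the characters don't hear it — pure soundtrack → non-diegetic.
(2) the music is a memory playing inside Amara's mind alone; no real-world source, Leilani can't hear it → meta-diegetic.
(3) an editorial stinger — it belongs to the cut, not the story world → non-diegetic.
(4) an in-world source (glass); characters could hear it → diegetic.
Sound (5): the narrator exists outside the story world, addressing only the audience, so non-diegetic.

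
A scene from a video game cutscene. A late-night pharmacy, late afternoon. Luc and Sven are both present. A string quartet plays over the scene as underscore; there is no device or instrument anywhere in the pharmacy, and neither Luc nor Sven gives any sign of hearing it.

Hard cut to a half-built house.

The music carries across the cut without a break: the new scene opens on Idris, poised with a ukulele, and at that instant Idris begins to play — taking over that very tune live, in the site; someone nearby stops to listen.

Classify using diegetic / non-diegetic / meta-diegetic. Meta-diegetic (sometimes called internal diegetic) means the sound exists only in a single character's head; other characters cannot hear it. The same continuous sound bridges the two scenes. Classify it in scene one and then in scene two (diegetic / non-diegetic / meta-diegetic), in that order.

Scene one: there's no in-world source anywhere and no character hears it — underscore for the audience only → non-diegetic.
Scene two: from the moment Idris starts playing, the tune is being performed on a ukulele inside the story world and another character hears it → diegetic.

non-diegetic, diegetic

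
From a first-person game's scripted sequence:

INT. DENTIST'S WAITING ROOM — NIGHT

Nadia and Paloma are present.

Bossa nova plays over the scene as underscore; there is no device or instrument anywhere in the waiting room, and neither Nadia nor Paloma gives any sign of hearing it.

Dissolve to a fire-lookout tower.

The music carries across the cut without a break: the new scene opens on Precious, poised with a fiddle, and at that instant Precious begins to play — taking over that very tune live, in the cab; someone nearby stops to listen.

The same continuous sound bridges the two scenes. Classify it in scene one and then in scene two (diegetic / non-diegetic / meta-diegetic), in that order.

non-diegetic, diegetic

Scene one: there's no in-world source anywhere and no character hears it — underscore for the audience only → non-diegetic.
Scene two: from the moment Precious starts playing, the tune is being performed on a fiddle inside the story world and another character hears it → diegetic.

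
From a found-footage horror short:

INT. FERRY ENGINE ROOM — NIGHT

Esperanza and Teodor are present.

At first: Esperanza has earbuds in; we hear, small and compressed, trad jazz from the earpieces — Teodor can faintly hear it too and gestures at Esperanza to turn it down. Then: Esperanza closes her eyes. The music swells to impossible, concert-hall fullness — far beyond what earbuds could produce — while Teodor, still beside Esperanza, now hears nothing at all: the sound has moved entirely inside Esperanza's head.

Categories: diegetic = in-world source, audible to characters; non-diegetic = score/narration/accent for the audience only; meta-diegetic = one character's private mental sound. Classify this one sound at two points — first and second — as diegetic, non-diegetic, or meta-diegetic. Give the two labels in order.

diegetic, meta-diegetic

First: the earbuds are a physical source both characters can hear → diegetic.
Second: the music now exists only as Esperanza's subjective experience; Teodor can no longer hear it → meta-diegetic.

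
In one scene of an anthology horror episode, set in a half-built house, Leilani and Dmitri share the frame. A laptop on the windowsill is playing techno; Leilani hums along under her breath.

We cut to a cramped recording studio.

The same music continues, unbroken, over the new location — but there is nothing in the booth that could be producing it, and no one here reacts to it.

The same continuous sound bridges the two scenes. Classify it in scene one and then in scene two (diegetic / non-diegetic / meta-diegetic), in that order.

diegetic, non-diegetic

Scene one: a laptop is an on-screen source and Leilani reacts to it → diegetic.
Scene two: there is no source in the booth and no one hears it — it's now underscore → non-diegetic.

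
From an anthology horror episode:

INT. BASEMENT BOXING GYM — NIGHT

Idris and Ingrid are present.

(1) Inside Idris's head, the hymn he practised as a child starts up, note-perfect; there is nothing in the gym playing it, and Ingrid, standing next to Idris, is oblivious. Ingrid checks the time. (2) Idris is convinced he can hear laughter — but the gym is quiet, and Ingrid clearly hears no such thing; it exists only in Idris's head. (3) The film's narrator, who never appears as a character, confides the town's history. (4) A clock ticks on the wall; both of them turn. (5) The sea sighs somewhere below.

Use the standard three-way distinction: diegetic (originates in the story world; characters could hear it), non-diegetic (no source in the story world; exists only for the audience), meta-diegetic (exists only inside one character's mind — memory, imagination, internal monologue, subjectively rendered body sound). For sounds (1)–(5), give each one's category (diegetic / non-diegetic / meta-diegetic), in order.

(1) is meta-diegetic: remembered music, private to Idris — Ingrid is oblivious because it isn't in the room.
(2) is meta-diegetic: subjective to Idris: the gym is silent and Ingrid hears nothing.
Sound (3): external voice-over — not a character, not heard by anyone in the scene, so non-diegetic.
(4) is diegetic: the sound comes from a clock physically present in the location.
Sound (5): the sea is part of the location's real environment, so diegetic.

meta-diegetic, meta-diegetic, non-diegetic, diegetic, diegetic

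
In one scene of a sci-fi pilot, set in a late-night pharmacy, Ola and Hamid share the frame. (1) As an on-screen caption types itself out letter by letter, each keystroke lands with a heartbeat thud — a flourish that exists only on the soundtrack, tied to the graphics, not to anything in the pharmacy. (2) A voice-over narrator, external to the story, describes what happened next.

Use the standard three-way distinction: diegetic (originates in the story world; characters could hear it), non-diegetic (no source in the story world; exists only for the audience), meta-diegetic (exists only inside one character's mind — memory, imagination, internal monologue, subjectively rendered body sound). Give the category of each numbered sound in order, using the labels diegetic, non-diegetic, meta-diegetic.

(1) is non-diegetic: it accompanies on-screen graphics, not anything inside the story world.
Sound (2): commentary laid over the scene from outside the fiction, so non-diegetic.

non-diegetic, non-diegetic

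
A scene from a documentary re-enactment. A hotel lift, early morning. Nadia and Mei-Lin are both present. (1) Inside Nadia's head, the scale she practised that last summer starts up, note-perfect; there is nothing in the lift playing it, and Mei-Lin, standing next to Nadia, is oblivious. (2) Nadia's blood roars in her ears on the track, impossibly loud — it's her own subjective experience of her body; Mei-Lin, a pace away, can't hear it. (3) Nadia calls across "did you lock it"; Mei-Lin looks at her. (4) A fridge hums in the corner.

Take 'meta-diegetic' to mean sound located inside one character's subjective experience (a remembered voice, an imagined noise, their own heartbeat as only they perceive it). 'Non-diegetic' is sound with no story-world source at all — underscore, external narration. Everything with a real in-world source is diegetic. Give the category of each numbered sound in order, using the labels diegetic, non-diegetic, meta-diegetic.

(1) remembered music, private to Nadia — Mei-Lin is oblivious because it isn't in the room → meta-diegetic.
(2) is meta-diegetic: point-of-audition from inside Nadia's body; not a sound in the room.
Sound (3): on-screen dialogue — Nadia speaks and Mei-Lin is there to hear, so diegetic.
Sound (4): it's the actual ambient sound of the location, so diegetic.

meta-diegetic, meta-diegetic, diegetic, diegetic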